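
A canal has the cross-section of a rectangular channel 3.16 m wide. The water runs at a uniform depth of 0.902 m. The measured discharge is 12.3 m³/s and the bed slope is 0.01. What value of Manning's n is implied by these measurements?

Flow area A = b·y = 3.16 × 0.902 = 2.85 m². Wetted perimeter P = b + 2y = 3.16 + 2×0.902 = 4.964 m.
Hydraulic radius R = A/P = 2.85/4.964 = 0.5742 m.
Rearranging Manning's equation: n = (1/Q) A R^(2/3) S^(1/2) = (1/12.3) × 2.85 × 0.5742^(2/3) × √0.01 = 0.016.

n = 0.016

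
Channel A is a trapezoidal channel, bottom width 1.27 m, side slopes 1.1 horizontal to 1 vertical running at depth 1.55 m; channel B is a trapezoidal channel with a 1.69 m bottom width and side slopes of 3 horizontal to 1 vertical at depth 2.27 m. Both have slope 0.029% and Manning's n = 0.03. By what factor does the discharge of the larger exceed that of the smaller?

Channel A: With bottom width b = 1.27 m and side slope z = 1.1: A = (b + zy)y = (1.27 + 1.1×1.55)×1.55 = 4.611 m²; P = b + 2y√(1+z²) = 1.27 + 2×1.55×1.487 = 5.878 m. Hydraulic radius R = A/P = 4.611/5.878 = 0.7844 m. Q_A = (1/0.03)·4.611·0.7844^(2/3)·√0.00029 = 2.226 m³/s.
Channel B: With bottom width b = 1.69 m and side slope z = 3: A = (b + zy)y = (1.69 + 3×2.27)×2.27 = 19.3 m²; P = b + 2y√(1+z²) = 1.69 + 2×2.27×3.162 = 16.05 m. Hydraulic radius R = A/P = 19.3/16.05 = 1.202 m. Q_B = (1/0.03)·19.3·1.202^(2/3)·√0.00029 = 12.38 m³/s.
The larger discharge is 12.38 m³/s and the smaller is 2.226 m³/s; the ratio is 5.56.

5.56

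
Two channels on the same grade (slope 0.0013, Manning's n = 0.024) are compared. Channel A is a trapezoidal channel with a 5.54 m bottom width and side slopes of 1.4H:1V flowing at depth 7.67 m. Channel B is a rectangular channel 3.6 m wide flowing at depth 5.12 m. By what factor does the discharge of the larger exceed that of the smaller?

Channel A: With bottom width b = 5.54 m and side slope z = 1.4: A = (b + zy)y = (5.54 + 1.4×7.67)×7.67 = 124.9 m²; P = b + 2y√(1+z²) = 5.54 + 2×7.67×1.72 = 31.93 m. Hydraulic radius R = A/P = 124.9/31.93 = 3.91 m. Q_A = (1/0.024)·124.9·3.91^(2/3)·√0.0013 = 465.5 m³/s.
Channel B: Flow area A = b·y = 3.6 × 5.12 = 18.43 m². Wetted perimeter P = b + 2y = 3.6 + 2×5.12 = 13.84 m. Hydraulic radius R = A/P = 18.43/13.84 = 1.332 m. Q_B = (1/0.024)·18.43·1.332^(2/3)·√0.0013 = 33.52 m³/s.
The larger discharge is 465.5 m³/s and the smaller is 33.52 m³/s; the ratio is 13.9.

13.9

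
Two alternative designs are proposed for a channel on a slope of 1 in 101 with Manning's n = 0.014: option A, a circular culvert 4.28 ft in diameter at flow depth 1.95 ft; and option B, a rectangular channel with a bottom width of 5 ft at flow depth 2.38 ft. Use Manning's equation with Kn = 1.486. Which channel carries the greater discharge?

channel B

Channel A: For a circular section of diameter D = 4.28 ft at depth y = 1.95 ft, the central angle is θ = 2 arccos(1 − 2y/D) = 2.964 rad. Then A = (D²/8)(θ − sin θ) = 6.381 ft² and P = Dθ/2 = 6.343 ft. Hydraulic radius R = A/P = 6.381/6.343 = 1.006 ft. Q_A = (1.486/0.014)·6.381·1.006^(2/3)·√0.009901 = 67.67 ft³/s.
Channel B: Flow area A = b·y = 5 × 2.38 = 11.9 ft². Wetted perimeter P = b + 2y = 5 + 2×2.38 = 9.76 ft. Hydraulic radius R = A/P = 11.9/9.76 = 1.219 ft. Q_B = (1.486/0.014)·11.9·1.219^(2/3)·√0.009901 = 143.4 ft³/s.
Q_A = 67.67 ft³/s vs Q_B = 143.4 ft³/s, so channel B carries more.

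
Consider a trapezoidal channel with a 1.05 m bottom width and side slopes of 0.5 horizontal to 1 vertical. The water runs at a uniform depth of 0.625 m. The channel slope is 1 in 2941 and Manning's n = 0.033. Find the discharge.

Q = 0.235 m³/s

With bottom width b = 1.05 m and side slope z = 0.5: A = (b + zy)y = (1.05 + 0.5×0.625)×0.625 = 0.8516 m²; P = b + 2y√(1+z²) = 1.05 + 2×0.625×1.118 = 2.448 m.
Hydraulic radius R = A/P = 0.8516/2.448 = 0.3479 m.
Manning's equation: Q = (1/n) A R^(2/3) S^(1/2) = (1/0.033) × 0.8516 × 0.3479^(2/3) × 0.00034^(1/2) = 0.235 m³/s.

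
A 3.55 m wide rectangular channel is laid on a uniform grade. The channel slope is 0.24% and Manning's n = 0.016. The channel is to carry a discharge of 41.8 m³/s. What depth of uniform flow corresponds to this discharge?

y_n = 3.46 m

Manning's equation rearranged: A R^(2/3) = nQ / (1·√S) = 0.016 × 41.8 / (√0.0024) = 13.65.
Trying y = 4.12 m: A R^(2/3) = 16.89 — too large.
Trying y = 2.5 m: A R^(2/3) = 9.099 — too small.
Trying y = 3.46 m: A R^(2/3) = 13.66 — close enough.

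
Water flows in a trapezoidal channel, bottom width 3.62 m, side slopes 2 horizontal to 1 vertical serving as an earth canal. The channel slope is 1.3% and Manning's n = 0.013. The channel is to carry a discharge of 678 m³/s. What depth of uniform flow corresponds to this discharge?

y_n = 3.99 m

Manning's equation rearranged: A R^(2/3) = nQ / (1·√S) = 0.013 × 678 / (√0.013) = 77.3.
Try y = 4.34 m: A R^(2/3) = 93.5 — high.
Try y = 3.99 m: A R^(2/3) = 77.25 — matches.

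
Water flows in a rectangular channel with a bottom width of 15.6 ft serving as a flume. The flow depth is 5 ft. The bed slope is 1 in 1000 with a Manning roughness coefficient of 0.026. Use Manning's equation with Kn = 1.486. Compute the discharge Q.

Q = 296 ft³/s

Flow area A = b·y = 15.6 × 5 = 78 ft². Wetted perimeter P = b + 2y = 15.6 + 2×5 = 25.6 ft.
Hydraulic radius R = A/P = 78/25.6 = 3.047 ft.
Manning's equation: Q = (1.486/n) A R^(2/3) S^(1/2) = (1.486/0.026) × 78 × 3.047^(2/3) × 0.001^(1/2) = 296 ft³/s.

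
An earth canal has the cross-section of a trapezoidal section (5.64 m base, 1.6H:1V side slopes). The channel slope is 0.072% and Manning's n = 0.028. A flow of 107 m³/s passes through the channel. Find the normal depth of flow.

Manning's equation rearranged: A R^(2/3) = nQ / (1·√S) = 0.028 × 107 / (√0.00072) = 111.7.
Trying y = 3.54 m: A R^(2/3) = 65.75 — short.
Trying y = 5.38 m: A R^(2/3) = 157.8 — over.
Trying y = 4.57 m: A R^(2/3) = 111.5 — close enough.

y_n = 4.57 m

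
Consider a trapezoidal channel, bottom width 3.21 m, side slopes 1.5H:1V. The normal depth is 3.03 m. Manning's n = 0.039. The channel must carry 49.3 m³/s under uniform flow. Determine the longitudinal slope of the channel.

S = 0.0034

With bottom width b = 3.21 m and side slope z = 1.5: A = (b + zy)y = (3.21 + 1.5×3.03)×3.03 = 23.5 m²; P = b + 2y√(1+z²) = 3.21 + 2×3.03×1.803 = 14.13 m.
Hydraulic radius R = A/P = 23.5/14.13 = 1.662 m.
From Manning's equation, S = [nQ / (1 A R^(2/3))]² = [0.039 × 49.3 / (1 × 23.5 × 1.662^(2/3))]² = 0.0034.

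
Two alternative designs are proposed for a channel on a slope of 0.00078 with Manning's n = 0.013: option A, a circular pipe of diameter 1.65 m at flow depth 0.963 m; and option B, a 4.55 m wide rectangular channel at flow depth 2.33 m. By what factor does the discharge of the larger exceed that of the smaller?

Channel A: For a circular section of diameter D = 1.65 m at depth y = 0.963 m, the central angle is θ = 2 arccos(1 − 2y/D) = 3.478 rad. Then A = (D²/8)(θ − sin θ) = 1.296 m² and P = Dθ/2 = 2.869 m. Hydraulic radius R = A/P = 1.296/2.869 = 0.4516 m. Q_A = (1/0.013)·1.296·0.4516^(2/3)·√0.00078 = 1.639 m³/s.
Channel B: Flow area A = b·y = 4.55 × 2.33 = 10.6 m². Wetted perimeter P = b + 2y = 4.55 + 2×2.33 = 9.21 m. Hydraulic radius R = A/P = 10.6/9.21 = 1.151 m. Q_B = (1/0.013)·10.6·1.151^(2/3)·√0.00078 = 25.02 m³/s.
The larger discharge is 25.02 m³/s and the smaller is 1.639 m³/s; the ratio is 15.3.

15.3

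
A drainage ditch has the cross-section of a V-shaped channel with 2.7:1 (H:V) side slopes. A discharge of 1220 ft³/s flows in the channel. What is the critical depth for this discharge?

y_c = 6.62 ft

At critical depth, Q² T / (g A³) = 1, i.e. A³/T = Q²/g = 1220²/32.2 = 46220.
Try y = 5.57 ft: A³/T = 19540 — short.
Try y = 8.18 ft: A³/T = 133500 — over.
Try y = 6.62 ft: A³/T = 46340 — ≈ 46220.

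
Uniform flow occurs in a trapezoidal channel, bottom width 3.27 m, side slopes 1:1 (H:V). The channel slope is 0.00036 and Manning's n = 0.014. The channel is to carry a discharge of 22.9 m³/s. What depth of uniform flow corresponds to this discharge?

Manning's equation rearranged: A R^(2/3) = nQ / (1·√S) = 0.014 × 22.9 / (√0.00036) = 16.9.
Try y = 1.66 m: A R^(2/3) = 8.333 — short.
Try y = 2.64 m: A R^(2/3) = 20.02 — over.
Try y = 2.42 m: A R^(2/3) = 16.91 — ≈ 16.9.

y_n = 2.42 m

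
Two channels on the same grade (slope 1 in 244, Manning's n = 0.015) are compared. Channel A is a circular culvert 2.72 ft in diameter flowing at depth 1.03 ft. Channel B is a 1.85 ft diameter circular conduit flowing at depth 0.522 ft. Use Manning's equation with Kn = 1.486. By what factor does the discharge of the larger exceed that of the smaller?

4.9

Channel A: For a circular section of diameter D = 2.72 ft at depth y = 1.03 ft, the central angle is θ = 2 arccos(1 − 2y/D) = 2.651 rad. Then A = (D²/8)(θ − sin θ) = 2.017 ft² and P = Dθ/2 = 3.606 ft. Hydraulic radius R = A/P = 2.017/3.606 = 0.5593 ft. Q_A = (1.486/0.015)·2.017·0.5593^(2/3)·√0.004098 = 8.682 ft³/s.
Channel B: For a circular section of diameter D = 1.85 ft at depth y = 0.522 ft, the central angle is θ = 2 arccos(1 − 2y/D) = 2.24 rad. Then A = (D²/8)(θ − sin θ) = 0.6228 ft² and P = Dθ/2 = 2.072 ft. Hydraulic radius R = A/P = 0.6228/2.072 = 0.3006 ft. Q_B = (1.486/0.015)·0.6228·0.3006^(2/3)·√0.004098 = 1.772 ft³/s.
The larger discharge is 8.682 ft³/s and the smaller is 1.772 ft³/s; the ratio is 4.9.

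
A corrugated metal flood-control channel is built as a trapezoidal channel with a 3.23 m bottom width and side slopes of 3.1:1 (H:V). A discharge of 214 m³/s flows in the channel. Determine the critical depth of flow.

At critical depth, Q² T / (g A³) = 1, i.e. A³/T = Q²/g = 214²/9.81 = 4668.
At y = 4.3 m: A³/T = 12080 — too large.
At y = 3.48 m: A³/T = 4680 — matches.

y_c = 3.48 m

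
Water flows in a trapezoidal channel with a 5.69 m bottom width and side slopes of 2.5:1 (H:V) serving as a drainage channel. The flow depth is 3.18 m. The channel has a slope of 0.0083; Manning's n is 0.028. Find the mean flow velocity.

V = 4.99 m/s

With bottom width b = 5.69 m and side slope z = 2.5: A = (b + zy)y = (5.69 + 2.5×3.18)×3.18 = 43.38 m²; P = b + 2y√(1+z²) = 5.69 + 2×3.18×2.693 = 22.81 m.
Hydraulic radius R = A/P = 43.38/22.81 = 1.901 m.
From Manning's equation, V = (1/n) R^(2/3) S^(1/2) = (1/0.028) × 1.901^(2/3) × 0.0083^(1/2) = 4.99 m/s.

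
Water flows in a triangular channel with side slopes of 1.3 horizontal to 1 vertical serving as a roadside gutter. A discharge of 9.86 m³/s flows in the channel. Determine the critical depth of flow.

At critical depth, Q² T / (g A³) = 1, i.e. A³/T = Q²/g = 9.86²/9.81 = 9.91.
Trying y = 1.12 m: A³/T = 1.489 — too small.
Trying y = 1.98 m: A³/T = 25.71 — too large.
Trying y = 1.64 m: A³/T = 10.02 — close enough.

y_c = 1.64 m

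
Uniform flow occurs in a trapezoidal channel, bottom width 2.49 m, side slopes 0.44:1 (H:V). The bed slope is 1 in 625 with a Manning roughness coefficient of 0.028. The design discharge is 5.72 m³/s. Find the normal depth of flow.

y_n = 1.47 m

Manning's equation rearranged: A R^(2/3) = nQ / (1·√S) = 0.028 × 5.72 / (√0.0016) = 4.004.
Trying y = 1.32 m: A R^(2/3) = 3.359 — too small.
Trying y = 1.61 m: A R^(2/3) = 4.646 — too large.
Trying y = 1.47 m: A R^(2/3) = 4.002 — close enough.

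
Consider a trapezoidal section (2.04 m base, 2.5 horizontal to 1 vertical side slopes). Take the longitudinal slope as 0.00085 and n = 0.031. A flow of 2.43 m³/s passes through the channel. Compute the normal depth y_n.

Manning's equation rearranged: A R^(2/3) = nQ / (1·√S) = 0.031 × 2.43 / (√0.00085) = 2.584.
Try y = 1.14 m: A R^(2/3) = 4.317 — high.
Try y = 0.743 m: A R^(2/3) = 1.774 — low.
Try y = 0.893 m: A R^(2/3) = 2.583 — close enough.

y_n = 0.893 m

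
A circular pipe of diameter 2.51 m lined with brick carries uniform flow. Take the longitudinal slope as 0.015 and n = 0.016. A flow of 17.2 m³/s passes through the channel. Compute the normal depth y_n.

Manning's equation rearranged: A R^(2/3) = nQ / (1·√S) = 0.016 × 17.2 / (√0.015) = 2.247.
At y = 1.08 m: A R^(2/3) = 1.395 — too small.
At y = 1.62 m: A R^(2/3) = 2.716 — too large.
At y = 1.43 m: A R^(2/3) = 2.248 — close enough.

y_n = 1.43 m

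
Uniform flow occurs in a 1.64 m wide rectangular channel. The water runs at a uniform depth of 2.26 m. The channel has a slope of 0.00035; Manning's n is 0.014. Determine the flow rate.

Flow area A = b·y = 1.64 × 2.26 = 3.706 m². Wetted perimeter P = b + 2y = 1.64 + 2×2.26 = 6.16 m.
Hydraulic radius R = A/P = 3.706/6.16 = 0.6017 m.
Manning's equation: Q = (1/n) A R^(2/3) S^(1/2) = (1/0.014) × 3.706 × 0.6017^(2/3) × 0.00035^(1/2) = 3.53 m³/s.

Q = 3.53 m³/s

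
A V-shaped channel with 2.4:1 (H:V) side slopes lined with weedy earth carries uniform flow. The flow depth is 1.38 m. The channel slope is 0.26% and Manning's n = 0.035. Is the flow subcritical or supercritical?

For a triangular section with side slope z = 2.4: A = zy² = 2.4×1.38² = 4.571 m²; P = 2y√(1+z²) = 2×1.38×2.6 = 7.176 m.
Hydraulic radius R = A/P = 4.571/7.176 = 0.6369 m.
V = (1/n) R^(2/3) √S = (1/0.035) × 0.6369^(2/3) × √0.0026 = 1.078 m/s. Hydraulic depth D_h = A/T = 4.571/6.624 = 0.69 m.
Froude number Fr = V/√(g·D_h) = 1.078/√(9.81×0.69) = 0.415, which is less than 1, so the flow is subcritical.

subcritical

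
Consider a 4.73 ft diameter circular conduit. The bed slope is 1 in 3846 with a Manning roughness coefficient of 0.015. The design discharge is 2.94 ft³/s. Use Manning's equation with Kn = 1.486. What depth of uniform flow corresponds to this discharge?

Manning's equation rearranged: A R^(2/3) = nQ / (1.486·√S) = 0.015 × 2.94 / (1.486 × √0.00026) = 1.84.
Trying y = 1.11 ft: A R^(2/3) = 2.373 — high.
Trying y = 0.978 ft: A R^(2/3) = 1.84 — matches.

y_n = 0.978 ft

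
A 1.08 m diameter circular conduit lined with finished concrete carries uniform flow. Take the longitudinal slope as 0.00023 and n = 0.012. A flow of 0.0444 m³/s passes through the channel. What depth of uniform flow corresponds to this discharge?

Manning's equation rearranged: A R^(2/3) = nQ / (1·√S) = 0.012 × 0.0444 / (√0.00023) = 0.03513.
At y = 0.151 m: A R^(2/3) = 0.01608 — short.
At y = 0.221 m: A R^(2/3) = 0.0351 — ≈ 0.03513.

y_n = 0.221 m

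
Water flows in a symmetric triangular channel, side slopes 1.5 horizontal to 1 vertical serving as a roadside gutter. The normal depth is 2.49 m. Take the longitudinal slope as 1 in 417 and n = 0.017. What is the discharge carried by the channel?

Q = 27.4 m³/s

For a triangular section with side slope z = 1.5: A = zy² = 1.5×2.49² = 9.3 m²; P = 2y√(1+z²) = 2×2.49×1.803 = 8.978 m.
Hydraulic radius R = A/P = 9.3/8.978 = 1.036 m.
Manning's equation: Q = (1/n) A R^(2/3) S^(1/2) = (1/0.017) × 9.3 × 1.036^(2/3) × 0.002398^(1/2) = 27.4 m³/s.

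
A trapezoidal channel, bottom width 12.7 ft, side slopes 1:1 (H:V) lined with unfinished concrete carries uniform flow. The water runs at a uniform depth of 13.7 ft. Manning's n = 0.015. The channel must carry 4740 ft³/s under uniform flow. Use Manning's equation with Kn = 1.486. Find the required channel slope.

S = 0.0013

With bottom width b = 12.7 ft and side slope z = 1: A = (b + zy)y = (12.7 + 1×13.7)×13.7 = 361.7 ft²; P = b + 2y√(1+z²) = 12.7 + 2×13.7×1.414 = 51.45 ft.
Hydraulic radius R = A/P = 361.7/51.45 = 7.03 ft.
From Manning's equation, S = [nQ / (1.486 A R^(2/3))]² = [0.015 × 4740 / (1.486 × 361.7 × 7.03^(2/3))]² = 0.0013.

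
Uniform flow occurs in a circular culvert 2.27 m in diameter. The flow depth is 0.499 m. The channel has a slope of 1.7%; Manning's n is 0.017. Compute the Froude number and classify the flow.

For a circular section of diameter D = 2.27 m at depth y = 0.499 m, the central angle is θ = 2 arccos(1 − 2y/D) = 1.952 rad. Then A = (D²/8)(θ − sin θ) = 0.6594 m² and P = Dθ/2 = 2.215 m.
Hydraulic radius R = A/P = 0.6594/2.215 = 0.2976 m.
V = (1/n) R^(2/3) √S = (1/0.017) × 0.2976^(2/3) × √0.017 = 3.419 m/s. Hydraulic depth D_h = A/T = 0.6594/1.88 = 0.3507 m.
Froude number Fr = V/√(g·D_h) = 3.419/√(9.81×0.3507) = 1.84, which is greater than 1, so the flow is supercritical.

supercritical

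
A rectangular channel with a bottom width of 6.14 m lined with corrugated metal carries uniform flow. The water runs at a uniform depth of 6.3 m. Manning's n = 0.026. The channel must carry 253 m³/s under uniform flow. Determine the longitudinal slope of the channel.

Flow area A = b·y = 6.14 × 6.3 = 38.68 m². Wetted perimeter P = b + 2y = 6.14 + 2×6.3 = 18.74 m.
Hydraulic radius R = A/P = 38.68/18.74 = 2.064 m.
From Manning's equation, S = [nQ / (1 A R^(2/3))]² = [0.026 × 253 / (1 × 38.68 × 2.064^(2/3))]² = 0.011.

S = 0.011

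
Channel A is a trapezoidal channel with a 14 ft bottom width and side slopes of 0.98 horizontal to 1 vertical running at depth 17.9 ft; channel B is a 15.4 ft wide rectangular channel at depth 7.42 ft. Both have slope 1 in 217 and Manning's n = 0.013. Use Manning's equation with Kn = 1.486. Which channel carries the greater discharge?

channel A

Channel A: With bottom width b = 14 ft and side slope z = 0.98: A = (b + zy)y = (14 + 0.98×17.9)×17.9 = 564.6 ft²; P = b + 2y√(1+z²) = 14 + 2×17.9×1.4 = 64.13 ft. Hydraulic radius R = A/P = 564.6/64.13 = 8.805 ft. Q_A = (1.486/0.013)·564.6·8.805^(2/3)·√0.004608 = 18680 ft³/s.
Channel B: Flow area A = b·y = 15.4 × 7.42 = 114.3 ft². Wetted perimeter P = b + 2y = 15.4 + 2×7.42 = 30.24 ft. Hydraulic radius R = A/P = 114.3/30.24 = 3.779 ft. Q_B = (1.486/0.013)·114.3·3.779^(2/3)·√0.004608 = 2151 ft³/s.
Q_A = 18680 ft³/s vs Q_B = 2151 ft³/s, so channel A carries more.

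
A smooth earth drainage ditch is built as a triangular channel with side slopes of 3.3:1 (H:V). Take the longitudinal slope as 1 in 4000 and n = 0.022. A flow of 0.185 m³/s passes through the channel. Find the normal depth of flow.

Manning's equation rearranged: A R^(2/3) = nQ / (1·√S) = 0.022 × 0.185 / (√0.00025) = 0.2574.
Trying y = 0.56 m: A R^(2/3) = 0.4301 — too large.
Trying y = 0.462 m: A R^(2/3) = 0.2575 — ≈ 0.2574.

y_n = 0.462 m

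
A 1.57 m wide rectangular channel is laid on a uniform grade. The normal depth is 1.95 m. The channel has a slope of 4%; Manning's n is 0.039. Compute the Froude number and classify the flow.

Flow area A = b·y = 1.57 × 1.95 = 3.062 m². Wetted perimeter P = b + 2y = 1.57 + 2×1.95 = 5.47 m.
Hydraulic radius R = A/P = 3.062/5.47 = 0.5597 m.
V = (1/n) R^(2/3) √S = (1/0.039) × 0.5597^(2/3) × √0.04 = 3.483 m/s. Hydraulic depth D_h = A/T = 3.062/1.57 = 1.95 m.
Froude number Fr = V/√(g·D_h) = 3.483/√(9.81×1.95) = 0.796, which is less than 1, so the flow is subcritical.

subcritical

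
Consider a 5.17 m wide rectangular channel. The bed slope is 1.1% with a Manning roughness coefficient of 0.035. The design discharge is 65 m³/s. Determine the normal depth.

y_n = 3.28 m

Manning's equation rearranged: A R^(2/3) = nQ / (1·√S) = 0.035 × 65 / (√0.011) = 21.69.
Try y = 2.47 m: A R^(2/3) = 14.92 — too small.
Try y = 4.11 m: A R^(2/3) = 28.91 — too large.
Try y = 3.28 m: A R^(2/3) = 21.68 — ≈ 21.69.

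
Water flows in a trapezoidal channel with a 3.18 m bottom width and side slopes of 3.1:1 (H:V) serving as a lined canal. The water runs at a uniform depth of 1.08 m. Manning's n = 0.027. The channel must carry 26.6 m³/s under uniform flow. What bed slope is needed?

With bottom width b = 3.18 m and side slope z = 3.1: A = (b + zy)y = (3.18 + 3.1×1.08)×1.08 = 7.05 m²; P = b + 2y√(1+z²) = 3.18 + 2×1.08×3.257 = 10.22 m.
Hydraulic radius R = A/P = 7.05/10.22 = 0.6901 m.
From Manning's equation, S = [nQ / (1 A R^(2/3))]² = [0.027 × 26.6 / (1 × 7.05 × 0.6901^(2/3))]² = 0.017.

S = 0.017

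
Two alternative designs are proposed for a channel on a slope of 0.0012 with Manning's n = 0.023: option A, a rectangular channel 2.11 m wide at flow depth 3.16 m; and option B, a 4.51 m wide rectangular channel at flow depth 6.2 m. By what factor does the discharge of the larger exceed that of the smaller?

6.86

Channel A: Flow area A = b·y = 2.11 × 3.16 = 6.668 m². Wetted perimeter P = b + 2y = 2.11 + 2×3.16 = 8.43 m. Hydraulic radius R = A/P = 6.668/8.43 = 0.7909 m. Q_A = (1/0.023)·6.668·0.7909^(2/3)·√0.0012 = 8.589 m³/s.
Channel B: Flow area A = b·y = 4.51 × 6.2 = 27.96 m². Wetted perimeter P = b + 2y = 4.51 + 2×6.2 = 16.91 m. Hydraulic radius R = A/P = 27.96/16.91 = 1.654 m. Q_B = (1/0.023)·27.96·1.654^(2/3)·√0.0012 = 58.89 m³/s.
The larger discharge is 58.89 m³/s and the smaller is 8.589 m³/s; the ratio is 6.86.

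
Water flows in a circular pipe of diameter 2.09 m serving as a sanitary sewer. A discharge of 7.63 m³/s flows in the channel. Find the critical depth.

At critical depth, Q² T / (g A³) = 1, i.e. A³/T = Q²/g = 7.63²/9.81 = 5.934.
At y = 1.07 m: A³/T = 2.643 — too small.
At y = 1.32 m: A³/T = 5.904 — matches.

y_c = 1.32 m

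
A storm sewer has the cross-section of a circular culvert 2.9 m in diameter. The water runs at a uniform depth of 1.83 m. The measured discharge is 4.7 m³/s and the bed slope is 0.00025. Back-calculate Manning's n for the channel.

For a circular section of diameter D = 2.9 m at depth y = 1.83 m, the central angle is θ = 2 arccos(1 − 2y/D) = 3.672 rad. Then A = (D²/8)(θ − sin θ) = 4.392 m² and P = Dθ/2 = 5.324 m.
Hydraulic radius R = A/P = 4.392/5.324 = 0.8249 m.
Rearranging Manning's equation: n = (1/Q) A R^(2/3) S^(1/2) = (1/4.7) × 4.392 × 0.8249^(2/3) × √0.00025 = 0.013.

n = 0.013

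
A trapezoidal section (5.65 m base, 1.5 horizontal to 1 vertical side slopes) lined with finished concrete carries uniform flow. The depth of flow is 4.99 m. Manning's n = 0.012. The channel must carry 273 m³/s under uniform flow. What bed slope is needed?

S = 0.000641

With bottom width b = 5.65 m and side slope z = 1.5: A = (b + zy)y = (5.65 + 1.5×4.99)×4.99 = 65.54 m²; P = b + 2y√(1+z²) = 5.65 + 2×4.99×1.803 = 23.64 m.
Hydraulic radius R = A/P = 65.54/23.64 = 2.772 m.
From Manning's equation, S = [nQ / (1 A R^(2/3))]² = [0.012 × 273 / (1 × 65.54 × 2.772^(2/3))]² = 0.000641.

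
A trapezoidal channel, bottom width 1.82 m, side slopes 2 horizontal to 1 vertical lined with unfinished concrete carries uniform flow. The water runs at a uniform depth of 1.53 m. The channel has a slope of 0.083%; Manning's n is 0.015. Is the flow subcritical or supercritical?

subcritical

With bottom width b = 1.82 m and side slope z = 2: A = (b + zy)y = (1.82 + 2×1.53)×1.53 = 7.466 m²; P = b + 2y√(1+z²) = 1.82 + 2×1.53×2.236 = 8.662 m.
Hydraulic radius R = A/P = 7.466/8.662 = 0.8619 m.
V = (1/n) R^(2/3) √S = (1/0.015) × 0.8619^(2/3) × √0.00083 = 1.74 m/s. Hydraulic depth D_h = A/T = 7.466/7.94 = 0.9404 m.
Froude number Fr = V/√(g·D_h) = 1.74/√(9.81×0.9404) = 0.573, which is less than 1, so the flow is subcritical.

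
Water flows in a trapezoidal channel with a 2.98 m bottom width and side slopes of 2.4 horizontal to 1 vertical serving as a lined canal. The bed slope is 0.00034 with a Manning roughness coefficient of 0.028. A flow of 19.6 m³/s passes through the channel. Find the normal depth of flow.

y_n = 2.56 m

Manning's equation rearranged: A R^(2/3) = nQ / (1·√S) = 0.028 × 19.6 / (√0.00034) = 29.76.
Trying y = 3.2 m: A R^(2/3) = 49.32 — high.
Trying y = 2.2 m: A R^(2/3) = 21.2 — low.
Trying y = 2.56 m: A R^(2/3) = 29.7 — ≈ 29.76.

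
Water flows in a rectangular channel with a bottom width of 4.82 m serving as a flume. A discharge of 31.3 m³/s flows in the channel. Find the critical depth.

For a rectangular channel, critical depth y_c = (q²/g)^(1/3) where q = Q/b = 31.3/4.82 = 6.494 m²/s.
So y_c = (6.494²/9.81)^(1/3) = 1.63 m.

y_c = 1.63 m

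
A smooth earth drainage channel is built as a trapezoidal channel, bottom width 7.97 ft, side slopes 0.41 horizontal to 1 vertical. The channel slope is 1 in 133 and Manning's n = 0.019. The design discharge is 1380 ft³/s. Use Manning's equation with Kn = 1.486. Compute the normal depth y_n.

y_n = 7.85 ft

Manning's equation rearranged: A R^(2/3) = nQ / (1.486·√S) = 0.019 × 1380 / (1.486 × √0.007519) = 203.5.
Trying y = 9.99 ft: A R^(2/3) = 307.6 — over.
Trying y = 7.85 ft: A R^(2/3) = 203.3 — ≈ 203.5.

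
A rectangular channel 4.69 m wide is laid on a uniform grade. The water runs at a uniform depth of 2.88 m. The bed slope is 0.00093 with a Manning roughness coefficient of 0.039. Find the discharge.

Q = 12.5 m³/s

Flow area A = b·y = 4.69 × 2.88 = 13.51 m². Wetted perimeter P = b + 2y = 4.69 + 2×2.88 = 10.45 m.
Hydraulic radius R = A/P = 13.51/10.45 = 1.293 m.
Manning's equation: Q = (1/n) A R^(2/3) S^(1/2) = (1/0.039) × 13.51 × 1.293^(2/3) × 0.00093^(1/2) = 12.5 m³/s.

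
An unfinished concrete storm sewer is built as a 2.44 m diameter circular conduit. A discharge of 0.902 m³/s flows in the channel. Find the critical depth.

At critical depth, Q² T / (g A³) = 1, i.e. A³/T = Q²/g = 0.902²/9.81 = 0.08294.
Try y = 0.313 m: A³/T = 0.02635 — too small.
Try y = 0.483 m: A³/T = 0.1452 — too large.
Try y = 0.419 m: A³/T = 0.08312 — close enough.

y_c = 0.419 m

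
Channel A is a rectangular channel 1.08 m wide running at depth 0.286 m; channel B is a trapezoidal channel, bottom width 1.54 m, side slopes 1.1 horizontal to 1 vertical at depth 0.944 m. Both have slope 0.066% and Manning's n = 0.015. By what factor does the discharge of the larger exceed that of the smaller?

16.4

Channel A: Flow area A = b·y = 1.08 × 0.286 = 0.3089 m². Wetted perimeter P = b + 2y = 1.08 + 2×0.286 = 1.652 m. Hydraulic radius R = A/P = 0.3089/1.652 = 0.187 m. Q_A = (1/0.015)·0.3089·0.187^(2/3)·√0.00066 = 0.173 m³/s.
Channel B: With bottom width b = 1.54 m and side slope z = 1.1: A = (b + zy)y = (1.54 + 1.1×0.944)×0.944 = 2.434 m²; P = b + 2y√(1+z²) = 1.54 + 2×0.944×1.487 = 4.347 m. Hydraulic radius R = A/P = 2.434/4.347 = 0.56 m. Q_B = (1/0.015)·2.434·0.56^(2/3)·√0.00066 = 2.832 m³/s.
The larger discharge is 2.832 m³/s and the smaller is 0.173 m³/s; the ratio is 16.4.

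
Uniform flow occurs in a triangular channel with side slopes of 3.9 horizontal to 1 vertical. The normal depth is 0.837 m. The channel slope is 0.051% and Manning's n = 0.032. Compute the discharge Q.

Q = 1.06 m³/s

For a triangular section with side slope z = 3.9: A = zy² = 3.9×0.837² = 2.732 m²; P = 2y√(1+z²) = 2×0.837×4.026 = 6.74 m.
Hydraulic radius R = A/P = 2.732/6.74 = 0.4054 m.
Manning's equation: Q = (1/n) A R^(2/3) S^(1/2) = (1/0.032) × 2.732 × 0.4054^(2/3) × 0.00051^(1/2) = 1.06 m³/s.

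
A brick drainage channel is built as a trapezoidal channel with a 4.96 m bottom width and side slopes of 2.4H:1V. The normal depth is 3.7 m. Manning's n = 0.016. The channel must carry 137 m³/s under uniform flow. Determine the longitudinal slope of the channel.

With bottom width b = 4.96 m and side slope z = 2.4: A = (b + zy)y = (4.96 + 2.4×3.7)×3.7 = 51.21 m²; P = b + 2y√(1+z²) = 4.96 + 2×3.7×2.6 = 24.2 m.
Hydraulic radius R = A/P = 51.21/24.2 = 2.116 m.
From Manning's equation, S = [nQ / (1 A R^(2/3))]² = [0.016 × 137 / (1 × 51.21 × 2.116^(2/3))]² = 0.000674.

S = 0.000674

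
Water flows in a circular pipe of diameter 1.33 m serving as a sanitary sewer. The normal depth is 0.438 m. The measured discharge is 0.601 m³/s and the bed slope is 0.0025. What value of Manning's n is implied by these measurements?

For a circular section of diameter D = 1.33 m at depth y = 0.438 m, the central angle is θ = 2 arccos(1 − 2y/D) = 2.445 rad. Then A = (D²/8)(θ − sin θ) = 0.3987 m² and P = Dθ/2 = 1.626 m.
Hydraulic radius R = A/P = 0.3987/1.626 = 0.2452 m.
Rearranging Manning's equation: n = (1/Q) A R^(2/3) S^(1/2) = (1/0.601) × 0.3987 × 0.2452^(2/3) × √0.0025 = 0.013.

n = 0.013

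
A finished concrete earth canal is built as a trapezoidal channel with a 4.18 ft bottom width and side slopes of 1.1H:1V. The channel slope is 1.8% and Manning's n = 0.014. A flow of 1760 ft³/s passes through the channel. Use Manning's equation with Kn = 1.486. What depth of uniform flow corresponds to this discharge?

y_n = 5.8 ft

Manning's equation rearranged: A R^(2/3) = nQ / (1.486·√S) = 0.014 × 1760 / (1.486 × √0.018) = 123.6.
Try y = 7.34 ft: A R^(2/3) = 205.7 — high.
Try y = 4.1 ft: A R^(2/3) = 59.84 — low.
Try y = 5.8 ft: A R^(2/3) = 123.4 — matches.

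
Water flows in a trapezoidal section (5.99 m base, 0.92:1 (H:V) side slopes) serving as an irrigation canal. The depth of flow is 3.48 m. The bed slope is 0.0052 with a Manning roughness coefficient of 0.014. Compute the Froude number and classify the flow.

With bottom width b = 5.99 m and side slope z = 0.92: A = (b + zy)y = (5.99 + 0.92×3.48)×3.48 = 31.99 m²; P = b + 2y√(1+z²) = 5.99 + 2×3.48×1.359 = 15.45 m.
Hydraulic radius R = A/P = 31.99/15.45 = 2.071 m.
V = (1/n) R^(2/3) √S = (1/0.014) × 2.071^(2/3) × √0.0052 = 8.368 m/s. Hydraulic depth D_h = A/T = 31.99/12.39 = 2.581 m.
Froude number Fr = V/√(g·D_h) = 8.368/√(9.81×2.581) = 1.66, which is greater than 1, so the flow is supercritical.

supercritical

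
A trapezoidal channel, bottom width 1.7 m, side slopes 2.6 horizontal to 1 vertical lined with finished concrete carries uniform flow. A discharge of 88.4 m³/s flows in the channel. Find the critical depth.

At critical depth, Q² T / (g A³) = 1, i.e. A³/T = Q²/g = 88.4²/9.81 = 796.6.
At y = 3.14 m: A³/T = 1648 — too large.
At y = 2.25 m: A³/T = 365.8 — too small.
At y = 2.68 m: A³/T = 801.7 — matches.

y_c = 2.68 m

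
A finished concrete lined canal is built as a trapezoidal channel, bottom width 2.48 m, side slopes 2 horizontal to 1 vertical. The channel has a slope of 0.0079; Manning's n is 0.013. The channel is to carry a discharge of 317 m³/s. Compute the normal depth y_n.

y_n = 3.4 m

Manning's equation rearranged: A R^(2/3) = nQ / (1·√S) = 0.013 × 317 / (√0.0079) = 46.36.
Try y = 4.14 m: A R^(2/3) = 73.56 — high.
Try y = 2.97 m: A R^(2/3) = 34.02 — low.
Try y = 3.4 m: A R^(2/3) = 46.41 — matches.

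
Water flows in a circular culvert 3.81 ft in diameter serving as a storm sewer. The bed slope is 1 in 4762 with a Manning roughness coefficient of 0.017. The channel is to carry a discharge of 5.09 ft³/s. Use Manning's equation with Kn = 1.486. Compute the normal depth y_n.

y_n = 1.59 ft

Manning's equation rearranged: A R^(2/3) = nQ / (1.486·√S) = 0.017 × 5.09 / (1.486 × √0.00021) = 4.018.
Try y = 1.88 ft: A R^(2/3) = 5.396 — high.
Try y = 1.12 ft: A R^(2/3) = 2.078 — low.
Try y = 1.59 ft: A R^(2/3) = 4.017 — matches.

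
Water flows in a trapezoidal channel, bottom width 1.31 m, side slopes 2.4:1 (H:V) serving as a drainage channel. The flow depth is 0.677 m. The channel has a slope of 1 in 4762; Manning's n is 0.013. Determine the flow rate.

With bottom width b = 1.31 m and side slope z = 2.4: A = (b + zy)y = (1.31 + 2.4×0.677)×0.677 = 1.987 m²; P = b + 2y√(1+z²) = 1.31 + 2×0.677×2.6 = 4.83 m.
Hydraulic radius R = A/P = 1.987/4.83 = 0.4113 m.
Manning's equation: Q = (1/n) A R^(2/3) S^(1/2) = (1/0.013) × 1.987 × 0.4113^(2/3) × 0.00021^(1/2) = 1.22 m³/s.

Q = 1.22 m³/s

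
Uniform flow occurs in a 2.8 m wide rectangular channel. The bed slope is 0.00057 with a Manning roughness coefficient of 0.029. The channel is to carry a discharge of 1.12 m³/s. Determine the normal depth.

Manning's equation rearranged: A R^(2/3) = nQ / (1·√S) = 0.029 × 1.12 / (√0.00057) = 1.36.
At y = 0.854 m: A R^(2/3) = 1.567 — over.
At y = 0.648 m: A R^(2/3) = 1.054 — short.
At y = 0.773 m: A R^(2/3) = 1.36 — matches.

y_n = 0.773 m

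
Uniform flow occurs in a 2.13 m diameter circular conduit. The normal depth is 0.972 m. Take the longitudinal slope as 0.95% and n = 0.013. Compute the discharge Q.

For a circular section of diameter D = 2.13 m at depth y = 0.972 m, the central angle is θ = 2 arccos(1 − 2y/D) = 2.967 rad. Then A = (D²/8)(θ − sin θ) = 1.584 m² and P = Dθ/2 = 3.16 m.
Hydraulic radius R = A/P = 1.584/3.16 = 0.5013 m.
Manning's equation: Q = (1/n) A R^(2/3) S^(1/2) = (1/0.013) × 1.584 × 0.5013^(2/3) × 0.0095^(1/2) = 7.49 m³/s.

Q = 7.49 m³/s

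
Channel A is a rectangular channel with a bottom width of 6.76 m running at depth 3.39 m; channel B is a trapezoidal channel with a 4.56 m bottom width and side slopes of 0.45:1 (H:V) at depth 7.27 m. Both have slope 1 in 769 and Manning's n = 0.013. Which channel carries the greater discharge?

channel B

Channel A: Flow area A = b·y = 6.76 × 3.39 = 22.92 m². Wetted perimeter P = b + 2y = 6.76 + 2×3.39 = 13.54 m. Hydraulic radius R = A/P = 22.92/13.54 = 1.692 m. Q_A = (1/0.013)·22.92·1.692^(2/3)·√0.0013 = 90.28 m³/s.
Channel B: With bottom width b = 4.56 m and side slope z = 0.45: A = (b + zy)y = (4.56 + 0.45×7.27)×7.27 = 56.94 m²; P = b + 2y√(1+z²) = 4.56 + 2×7.27×1.097 = 20.5 m. Hydraulic radius R = A/P = 56.94/20.5 = 2.777 m. Q_B = (1/0.013)·56.94·2.777^(2/3)·√0.0013 = 312 m³/s.
Q_A = 90.28 m³/s vs Q_B = 312 m³/s, so channel B carries more.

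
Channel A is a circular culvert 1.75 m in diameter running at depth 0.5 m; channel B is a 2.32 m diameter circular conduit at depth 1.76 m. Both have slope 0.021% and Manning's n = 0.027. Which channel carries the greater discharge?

Channel A: For a circular section of diameter D = 1.75 m at depth y = 0.5 m, the central angle is θ = 2 arccos(1 − 2y/D) = 2.256 rad. Then A = (D²/8)(θ − sin θ) = 0.5671 m² and P = Dθ/2 = 1.974 m. Hydraulic radius R = A/P = 0.5671/1.974 = 0.2873 m. Q_A = (1/0.027)·0.5671·0.2873^(2/3)·√0.00021 = 0.1325 m³/s.
Channel B: For a circular section of diameter D = 2.32 m at depth y = 1.76 m, the central angle is θ = 2 arccos(1 − 2y/D) = 4.229 rad. Then A = (D²/8)(θ − sin θ) = 3.441 m² and P = Dθ/2 = 4.905 m. Hydraulic radius R = A/P = 3.441/4.905 = 0.7014 m. Q_B = (1/0.027)·3.441·0.7014^(2/3)·√0.00021 = 1.458 m³/s.
Q_A = 0.1325 m³/s vs Q_B = 1.458 m³/s, so channel B carries more.

channel B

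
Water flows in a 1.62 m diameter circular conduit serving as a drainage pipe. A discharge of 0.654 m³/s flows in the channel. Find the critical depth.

y_c = 0.398 m

At critical depth, Q² T / (g A³) = 1, i.e. A³/T = Q²/g = 0.654²/9.81 = 0.0436.
Try y = 0.355 m: A³/T = 0.02789 — short.
Try y = 0.506 m: A³/T = 0.1108 — over.
Try y = 0.398 m: A³/T = 0.04358 — matches.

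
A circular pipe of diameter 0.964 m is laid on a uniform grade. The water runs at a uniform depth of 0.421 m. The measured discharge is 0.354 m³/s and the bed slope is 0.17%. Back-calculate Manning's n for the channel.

n = 0.013

For a circular section of diameter D = 0.964 m at depth y = 0.421 m, the central angle is θ = 2 arccos(1 − 2y/D) = 2.888 rad. Then A = (D²/8)(θ − sin θ) = 0.3063 m² and P = Dθ/2 = 1.392 m.
Hydraulic radius R = A/P = 0.3063/1.392 = 0.22 m.
Rearranging Manning's equation: n = (1/Q) A R^(2/3) S^(1/2) = (1/0.354) × 0.3063 × 0.22^(2/3) × √0.0017 = 0.013.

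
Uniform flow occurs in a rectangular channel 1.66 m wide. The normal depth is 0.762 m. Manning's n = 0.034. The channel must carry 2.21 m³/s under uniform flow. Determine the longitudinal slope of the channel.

Flow area A = b·y = 1.66 × 0.762 = 1.265 m². Wetted perimeter P = b + 2y = 1.66 + 2×0.762 = 3.184 m.
Hydraulic radius R = A/P = 1.265/3.184 = 0.3973 m.
From Manning's equation, S = [nQ / (1 A R^(2/3))]² = [0.034 × 2.21 / (1 × 1.265 × 0.3973^(2/3))]² = 0.0121.

S = 0.0121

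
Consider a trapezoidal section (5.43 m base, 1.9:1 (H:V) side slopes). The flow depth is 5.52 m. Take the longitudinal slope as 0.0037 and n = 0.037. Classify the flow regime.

With bottom width b = 5.43 m and side slope z = 1.9: A = (b + zy)y = (5.43 + 1.9×5.52)×5.52 = 87.87 m²; P = b + 2y√(1+z²) = 5.43 + 2×5.52×2.147 = 29.13 m.
Hydraulic radius R = A/P = 87.87/29.13 = 3.016 m.
V = (1/n) R^(2/3) √S = (1/0.037) × 3.016^(2/3) × √0.0037 = 3.432 m/s. Hydraulic depth D_h = A/T = 87.87/26.41 = 3.328 m.
Froude number Fr = V/√(g·D_h) = 3.432/√(9.81×3.328) = 0.601, which is less than 1, so the flow is subcritical.

subcritical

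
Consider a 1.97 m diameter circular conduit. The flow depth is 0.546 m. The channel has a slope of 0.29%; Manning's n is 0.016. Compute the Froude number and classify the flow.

subcritical

For a circular section of diameter D = 1.97 m at depth y = 0.546 m, the central angle is θ = 2 arccos(1 − 2y/D) = 2.218 rad. Then A = (D²/8)(θ − sin θ) = 0.6887 m² and P = Dθ/2 = 2.184 m.
Hydraulic radius R = A/P = 0.6887/2.184 = 0.3153 m.
V = (1/n) R^(2/3) √S = (1/0.016) × 0.3153^(2/3) × √0.0029 = 1.559 m/s. Hydraulic depth D_h = A/T = 0.6887/1.764 = 0.3906 m.
Froude number Fr = V/√(g·D_h) = 1.559/√(9.81×0.3906) = 0.797, which is less than 1, so the flow is subcritical.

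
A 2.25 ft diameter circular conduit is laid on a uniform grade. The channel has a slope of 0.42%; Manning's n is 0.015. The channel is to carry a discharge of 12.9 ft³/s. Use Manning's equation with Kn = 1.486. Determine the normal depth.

y_n = 1.44 ft

Manning's equation rearranged: A R^(2/3) = nQ / (1.486·√S) = 0.015 × 12.9 / (1.486 × √0.0042) = 2.009.
At y = 1.83 ft: A R^(2/3) = 2.69 — over.
At y = 1.44 ft: A R^(2/3) = 2.004 — ≈ 2.009.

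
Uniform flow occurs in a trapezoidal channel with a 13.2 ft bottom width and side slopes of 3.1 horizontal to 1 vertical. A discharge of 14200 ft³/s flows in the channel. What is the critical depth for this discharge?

At critical depth, Q² T / (g A³) = 1, i.e. A³/T = Q²/g = 14200²/32.2 = 6262000.
Trying y = 13.3 ft: A³/T = 3966000 — too small.
Trying y = 17 ft: A³/T = 11860000 — too large.
Trying y = 14.7 ft: A³/T = 6180000 — matches.

y_c = 14.7 ft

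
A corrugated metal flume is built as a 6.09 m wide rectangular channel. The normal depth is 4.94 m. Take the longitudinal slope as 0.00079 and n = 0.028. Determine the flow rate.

Q = 46.1 m³/s

Flow area A = b·y = 6.09 × 4.94 = 30.08 m². Wetted perimeter P = b + 2y = 6.09 + 2×4.94 = 15.97 m.
Hydraulic radius R = A/P = 30.08/15.97 = 1.884 m.
Manning's equation: Q = (1/n) A R^(2/3) S^(1/2) = (1/0.028) × 30.08 × 1.884^(2/3) × 0.00079^(1/2) = 46.1 m³/s.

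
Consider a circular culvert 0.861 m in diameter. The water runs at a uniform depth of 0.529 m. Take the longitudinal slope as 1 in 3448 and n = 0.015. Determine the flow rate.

For a circular section of diameter D = 0.861 m at depth y = 0.529 m, the central angle is θ = 2 arccos(1 − 2y/D) = 3.603 rad. Then A = (D²/8)(θ − sin θ) = 0.3752 m² and P = Dθ/2 = 1.551 m.
Hydraulic radius R = A/P = 0.3752/1.551 = 0.2419 m.
Manning's equation: Q = (1/n) A R^(2/3) S^(1/2) = (1/0.015) × 0.3752 × 0.2419^(2/3) × 0.00029^(1/2) = 0.165 m³/s.

Q = 0.165 m³/s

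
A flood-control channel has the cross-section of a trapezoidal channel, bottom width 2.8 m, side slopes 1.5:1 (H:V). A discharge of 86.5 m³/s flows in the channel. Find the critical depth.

At critical depth, Q² T / (g A³) = 1, i.e. A³/T = Q²/g = 86.5²/9.81 = 762.7.
At y = 2.12 m: A³/T = 222.4 — short.
At y = 3.18 m: A³/T = 1130 — over.
At y = 2.89 m: A³/T = 764.4 — close enough.

y_c = 2.89 m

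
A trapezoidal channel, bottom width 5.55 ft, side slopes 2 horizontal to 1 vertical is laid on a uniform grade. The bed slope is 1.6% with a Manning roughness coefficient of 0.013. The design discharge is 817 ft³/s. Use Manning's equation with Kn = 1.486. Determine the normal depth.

Manning's equation rearranged: A R^(2/3) = nQ / (1.486·√S) = 0.013 × 817 / (1.486 × √0.016) = 56.5.
Trying y = 3.58 ft: A R^(2/3) = 74.86 — over.
Trying y = 2.35 ft: A R^(2/3) = 31.56 — short.
Trying y = 3.13 ft: A R^(2/3) = 56.53 — close enough.

y_n = 3.13 ft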